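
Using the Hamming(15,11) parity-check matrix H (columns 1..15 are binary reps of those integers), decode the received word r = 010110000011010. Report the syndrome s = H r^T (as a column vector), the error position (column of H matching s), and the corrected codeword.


s = (1, 0, 1, 0)^T, error position = 10, corrected codeword c = 010110000111010

Compute s = H r^T mod 2 one row at a time:
  s_1 = 0 + 0 + 0 + 1 + 1 + 0 + 1 + 0 = 3 ≡ 1 (mod 2).
  s_2 = 1 + 1 + 0 + 0 + 1 + 0 + 1 + 0 = 4 ≡ 0 (mod 2).
  s_3 = 1 + 0 + 0 + 0 + 0 + 1 + 1 + 0 = 3 ≡ 1 (mod 2).
  s_4 = 0 + 0 + 1 + 0 + 0 + 1 + 0 + 0 = 2 ≡ 0 (mod 2).
s = (1, 0, 1, 0)^T — this equals column 10 of H (binary 1010), so error is at position 10.
Correct: flip bit 10 of r = 010110000011010 to get c = 010110000111010.


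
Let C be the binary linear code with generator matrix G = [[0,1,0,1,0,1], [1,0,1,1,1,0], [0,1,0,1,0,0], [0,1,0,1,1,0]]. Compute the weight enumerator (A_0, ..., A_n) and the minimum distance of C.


Weight distribution: A_0 = 1, A_1 = 2, A_2 = 2, A_3 = 4, A_4 = 5, A_5 = 2. Minimum distance d = 1.

Enumerate all 2^4 = 16 messages m ∈ F_2^4.
For each, compute codeword c = mG in F_2^6, then tally its weight.
  m = 0000 → c = 000000, weight = 0.
  m = 1000 → c = 010101, weight = 3.
  m = 0100 → c = 101110, weight = 4.
  m = 1100 → c = 111011, weight = 5.
  m = 0010 → c = 010100, weight = 2.
  m = 1010 → c = 000001, weight = 1.
  m = 0110 → c = 111010, weight = 4.
  m = 1110 → c = 101111, weight = 5.
  m = 0001 → c = 010110, weight = 3.
  m = 1001 → c = 000011, weight = 2.
  m = 0101 → c = 111000, weight = 3.
  m = 1101 → c = 101101, weight = 4.
  m = 0011 → c = 000010, weight = 1.
  m = 1011 → c = 010111, weight = 4.
  m = 0111 → c = 101100, weight = 3.
  m = 1111 → c = 111001, weight = 4.
Tally weights:
  weight 0: 1 codewords.
  weight 1: 2 codewords.
  weight 2: 2 codewords.
  weight 3: 4 codewords.
  weight 4: 5 codewords.
  weight 5: 2 codewords.
Minimum distance d = smallest w > 0 with A_w > 0 = 1.
Sanity: Σ A_w = 16 = 2^4 = 16 ✓.


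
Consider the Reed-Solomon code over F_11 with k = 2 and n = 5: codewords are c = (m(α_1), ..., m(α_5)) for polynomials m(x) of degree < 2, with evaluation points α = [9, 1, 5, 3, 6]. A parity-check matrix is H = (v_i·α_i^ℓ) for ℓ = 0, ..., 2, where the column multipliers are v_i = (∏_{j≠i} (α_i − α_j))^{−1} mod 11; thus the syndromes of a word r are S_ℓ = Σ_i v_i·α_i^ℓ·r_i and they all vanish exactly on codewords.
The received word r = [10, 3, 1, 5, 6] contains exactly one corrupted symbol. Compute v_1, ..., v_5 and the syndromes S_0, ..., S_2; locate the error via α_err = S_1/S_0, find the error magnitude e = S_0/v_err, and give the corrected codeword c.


S = (5, 4, 1), error at position 4, error magnitude e = 3, c = [10, 3, 1, 2, 6].

Step 1: column multipliers v_i = (∏_{j≠i}(α_i − α_j))^{−1} mod 11.
  i = 1 (α = 9): (9−1)(9−5)(9−3)(9−6) = 8·4·6·3 = 576 ≡ 4, so v_1 = 4^{−1} = 3 (mod 11).
  i = 2 (α = 1): (1−9)(1−5)(1−3)(1−6) = (−8)·(−4)·(−2)·(−5) = 320 ≡ 1, so v_2 = 1^{−1} = 1 (mod 11).
  i = 3 (α = 5): (5−9)(5−1)(5−3)(5−6) = (−4)·4·2·(−1) = 32 ≡ 10, so v_3 = 10^{−1} = 10 (mod 11).
  i = 4 (α = 3): (3−9)(3−1)(3−5)(3−6) = (−6)·2·(−2)·(−3) = −72 ≡ 5, so v_4 = 5^{−1} = 9 (mod 11).
  i = 5 (α = 6): (6−9)(6−1)(6−5)(6−3) = (−3)·5·1·3 = −45 ≡ 10, so v_5 = 10^{−1} = 10 (mod 11).
  v = [3, 1, 10, 9, 10].
Step 2: syndromes of r = [10, 3, 1, 5, 6] (all sums mod 11).
  S_0 = Σ v_i r_i = 3·10 + 1·3 + 10·1 + 9·5 + 10·6 = 148 ≡ 5.
  S_1 = Σ v_i α_i r_i = 3·9·10 + 1·1·3 + 10·5·1 + 9·3·5 + 10·6·6 = 818 ≡ 4.
  α_i^2 mod 11 = [4, 1, 3, 9, 3].
  S_2 = Σ v_i α_i^2 r_i = 3·4·10 + 1·1·3 + 10·3·1 + 9·9·5 + 10·3·6 = 738 ≡ 1.
  S = (5, 4, 1) ≠ 0, so r is not a codeword (an error is present).
Step 3: locate the error. For a single error e at position i, S_ℓ = v_i·e·α_i^ℓ, so α_err = S_1/S_0.
  S_0^{−1} = 5^{−1} = 9 (mod 11), so α_err = 4·9 = 36 ≡ 3 = α_4. Error position i = 4.
  Consistency check: S_2/S_1 = 1·3 = 3 ≡ 3 = α_err ✓ (single-error assumption holds).
Step 4: error magnitude e = S_0/v_4 = S_0·∏_{j≠4}(α_4 − α_j) = 5·5 = 25 ≡ 3 (mod 11).
Step 5: correct position 4: c_4 = r_4 − e = 5 − 3 ≡ 2 (mod 11). Hence c = [10, 3, 1, 2, 6].
  Check: interpolating c through the α_i gives m(x) = 9 + 5·x (degree < 2) with m(α_i) = c_i for every i, so c is indeed a codeword.


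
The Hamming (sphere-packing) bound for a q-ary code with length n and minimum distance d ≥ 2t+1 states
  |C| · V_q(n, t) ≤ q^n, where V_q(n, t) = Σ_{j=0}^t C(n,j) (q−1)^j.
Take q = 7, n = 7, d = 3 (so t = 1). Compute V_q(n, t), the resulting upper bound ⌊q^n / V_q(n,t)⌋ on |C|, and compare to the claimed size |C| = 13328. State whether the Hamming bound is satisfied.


V_q(n, t) = 43, q^n = 823543, Hamming bound = 19152, |C| = 13328 ≤ bound (satisfied).

Step 1: Compute V_q(n, t) = Σ_{j=0}^1 C(n, j) (q−1)^j.
  j = 0: C(7,0)·(6)^0 = 1·1 = 1.
  j = 1: C(7,1)·(6)^1 = 7·6 = 42.
  V_q(n, t) = 1 + 42 = 43.
Step 2: q^n = 7^7 = 823543.
Step 3: Hamming bound ⌊q^n / V_q(n,t)⌋ = ⌊823543/43⌋ = 19152.
Step 4: Compare |C| = 13328 to 19152: satisfied.
The claimed |C| lies below the Hamming bound.


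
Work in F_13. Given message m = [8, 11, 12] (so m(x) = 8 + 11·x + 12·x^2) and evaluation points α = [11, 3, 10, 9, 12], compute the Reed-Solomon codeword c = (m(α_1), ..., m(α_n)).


c = [8, 6, 5, 0, 9]

Message polynomial: m(x) = 8 + 11·x + 12·x^2 (mod 13).
For each evaluation point α_i, compute m(α_i) mod 13:
  α_1 = 11: Horner steps 12 → 0 → 8, so m(11) = 8.
  α_2 = 3: Horner steps 12 → 8 → 6, so m(3) = 6.
  α_3 = 10: Horner steps 12 → 1 → 5, so m(10) = 5.
  α_4 = 9: Horner steps 12 → 2 → 0, so m(9) = 0.
  α_5 = 12: Horner steps 12 → 12 → 9, so m(12) = 9.
Codeword c = [8, 6, 5, 0, 9] ∈ F_13^5.


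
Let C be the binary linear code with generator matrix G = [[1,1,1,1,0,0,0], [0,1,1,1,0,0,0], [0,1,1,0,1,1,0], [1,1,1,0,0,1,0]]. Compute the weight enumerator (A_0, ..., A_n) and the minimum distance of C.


Weight distribution: A_0 = 1, A_1 = 2, A_2 = 2, A_3 = 4, A_4 = 5, A_5 = 2. Minimum distance d = 1.

Enumerate all 2^4 = 16 messages m ∈ F_2^4.
For each, compute codeword c = mG in F_2^7, then tally its weight.
  m = 0000 → c = 0000000, weight = 0.
  m = 1000 → c = 1111000, weight = 4.
  m = 0100 → c = 0111000, weight = 3.
  m = 1100 → c = 1000000, weight = 1.
  m = 0010 → c = 0110110, weight = 4.
  m = 1010 → c = 1001110, weight = 4.
  m = 0110 → c = 0001110, weight = 3.
  m = 1110 → c = 1110110, weight = 5.
  m = 0001 → c = 1110010, weight = 4.
  m = 1001 → c = 0001010, weight = 2.
  m = 0101 → c = 1001010, weight = 3.
  m = 1101 → c = 0110010, weight = 3.
  m = 0011 → c = 1000100, weight = 2.
  m = 1011 → c = 0111100, weight = 4.
  m = 0111 → c = 1111100, weight = 5.
  m = 1111 → c = 0000100, weight = 1.
Tally weights:
  weight 0: 1 codewords.
  weight 1: 2 codewords.
  weight 2: 2 codewords.
  weight 3: 4 codewords.
  weight 4: 5 codewords.
  weight 5: 2 codewords.
Minimum distance d = smallest w > 0 with A_w > 0 = 1.
Sanity: Σ A_w = 16 = 2^4 = 16 ✓.


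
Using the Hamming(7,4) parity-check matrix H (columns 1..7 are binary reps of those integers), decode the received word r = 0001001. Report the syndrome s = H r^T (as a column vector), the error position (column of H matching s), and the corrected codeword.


s = (0, 1, 1)^T, error position = 3, corrected codeword c = 0011001

Compute s = H r^T mod 2 one row at a time:
  s_1 = 1 + 0 + 0 + 1 = 2 ≡ 0 (mod 2).
  s_2 = 0 + 0 + 0 + 1 = 1 ≡ 1 (mod 2).
  s_3 = 0 + 0 + 0 + 1 = 1 ≡ 1 (mod 2).
s = (0, 1, 1)^T — this equals column 3 of H (binary 011), so error is at position 3.
Correct: flip bit 3 of r = 0001001 to get c = 0011001.


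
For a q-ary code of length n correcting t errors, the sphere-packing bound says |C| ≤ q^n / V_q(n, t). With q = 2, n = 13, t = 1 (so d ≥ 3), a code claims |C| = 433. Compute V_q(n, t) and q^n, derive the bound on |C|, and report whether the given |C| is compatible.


V_q(n, t) = 14, q^n = 8192, Hamming bound = 585, |C| = 433 ≤ bound (satisfied).

Step 1: Compute V_q(n, t) = Σ_{j=0}^1 C(n, j) (q−1)^j.
  j = 0: C(13,0)·(1)^0 = 1·1 = 1.
  j = 1: C(13,1)·(1)^1 = 13·1 = 13.
  V_q(n, t) = 1 + 13 = 14.
Step 2: q^n = 2^13 = 8192.
Step 3: Hamming bound ⌊q^n / V_q(n,t)⌋ = ⌊8192/14⌋ = 585.
Step 4: Compare |C| = 433 to 585: satisfied.
The claimed |C| lies below the Hamming bound.


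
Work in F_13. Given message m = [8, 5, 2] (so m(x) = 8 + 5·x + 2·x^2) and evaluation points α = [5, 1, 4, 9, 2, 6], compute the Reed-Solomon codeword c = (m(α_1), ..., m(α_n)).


c = [5, 2, 8, 7, 0, 6]

Message polynomial: m(x) = 8 + 5·x + 2·x^2 (mod 13).
For each evaluation point α_i, compute m(α_i) mod 13:
  α_1 = 5: Horner steps 2 → 2 → 5, so m(5) = 5.
  α_2 = 1: Horner steps 2 → 7 → 2, so m(1) = 2.
  α_3 = 4: Horner steps 2 → 0 → 8, so m(4) = 8.
  α_4 = 9: Horner steps 2 → 10 → 7, so m(9) = 7.
  α_5 = 2: Horner steps 2 → 9 → 0, so m(2) = 0.
  α_6 = 6: Horner steps 2 → 4 → 6, so m(6) = 6.
Codeword c = [5, 2, 8, 7, 0, 6] ∈ F_13^6.


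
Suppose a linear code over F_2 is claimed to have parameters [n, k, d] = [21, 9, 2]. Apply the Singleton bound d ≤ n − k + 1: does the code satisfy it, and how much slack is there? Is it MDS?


Singleton RHS = n − k + 1 = 13, slack = 11, bound satisfied, not MDS.

Singleton bound: d ≤ n − k + 1.
Here n = 21, k = 9, so n − k + 1 = 13.
Given d = 2, check d ≤ 13: YES.
Slack = (n − k + 1) − d = 11.
The code is NOT MDS (slack = 11 > 0).
Description: the claimed parameters are [21, 9, 2]_2; such a code would be non-MDS.


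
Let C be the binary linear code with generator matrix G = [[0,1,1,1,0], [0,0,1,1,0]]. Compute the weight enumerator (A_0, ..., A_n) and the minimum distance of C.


Weight distribution: A_0 = 1, A_1 = 1, A_2 = 1, A_3 = 1. Minimum distance d = 1.

Enumerate all 2^2 = 4 messages m ∈ F_2^2.
For each, compute codeword c = mG in F_2^5, then tally its weight.
  m = 00 → c = 00000, weight = 0.
  m = 10 → c = 01110, weight = 3.
  m = 01 → c = 00110, weight = 2.
  m = 11 → c = 01000, weight = 1.
Tally weights:
  weight 0: 1 codewords.
  weight 1: 1 codewords.
  weight 2: 1 codewords.
  weight 3: 1 codewords.
Minimum distance d = smallest w > 0 with A_w > 0 = 1.
Sanity: Σ A_w = 4 = 2^2 = 4 ✓.


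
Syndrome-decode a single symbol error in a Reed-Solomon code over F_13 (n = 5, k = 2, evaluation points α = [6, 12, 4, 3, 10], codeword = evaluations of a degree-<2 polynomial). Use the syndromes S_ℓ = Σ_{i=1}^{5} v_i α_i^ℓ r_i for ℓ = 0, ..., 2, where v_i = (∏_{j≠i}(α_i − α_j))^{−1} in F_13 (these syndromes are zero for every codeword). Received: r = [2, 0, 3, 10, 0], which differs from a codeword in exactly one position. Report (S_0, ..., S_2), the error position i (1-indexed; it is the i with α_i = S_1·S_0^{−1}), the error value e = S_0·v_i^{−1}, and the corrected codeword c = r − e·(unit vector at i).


S = (11, 2, 11), error at position 2, error magnitude e = 1, c = [2, 12, 3, 10, 0].

Step 1: column multipliers v_i = (∏_{j≠i}(α_i − α_j))^{−1} mod 13.
  i = 1 (α = 6): (6−12)(6−4)(6−3)(6−10) = (−6)·2·3·(−4) = 144 ≡ 1, so v_1 = 1^{−1} = 1 (mod 13).
  i = 2 (α = 12): (12−6)(12−4)(12−3)(12−10) = 6·8·9·2 = 864 ≡ 6, so v_2 = 6^{−1} = 11 (mod 13).
  i = 3 (α = 4): (4−6)(4−12)(4−3)(4−10) = (−2)·(−8)·1·(−6) = −96 ≡ 8, so v_3 = 8^{−1} = 5 (mod 13).
  i = 4 (α = 3): (3−6)(3−12)(3−4)(3−10) = (−3)·(−9)·(−1)·(−7) = 189 ≡ 7, so v_4 = 7^{−1} = 2 (mod 13).
  i = 5 (α = 10): (10−6)(10−12)(10−4)(10−3) = 4·(−2)·6·7 = −336 ≡ 2, so v_5 = 2^{−1} = 7 (mod 13).
  v = [1, 11, 5, 2, 7].
Step 2: syndromes of r = [2, 0, 3, 10, 0] (all sums mod 13).
  S_0 = Σ v_i r_i = 1·2 + 11·0 + 5·3 + 2·10 + 7·0 = 37 ≡ 11.
  S_1 = Σ v_i α_i r_i = 1·6·2 + 11·12·0 + 5·4·3 + 2·3·10 + 7·10·0 = 132 ≡ 2.
  α_i^2 mod 13 = [10, 1, 3, 9, 9].
  S_2 = Σ v_i α_i^2 r_i = 1·10·2 + 11·1·0 + 5·3·3 + 2·9·10 + 7·9·0 = 245 ≡ 11.
  S = (11, 2, 11) ≠ 0, so r is not a codeword (an error is present).
Step 3: locate the error. For a single error e at position i, S_ℓ = v_i·e·α_i^ℓ, so α_err = S_1/S_0.
  S_0^{−1} = 11^{−1} = 6 (mod 13), so α_err = 2·6 = 12 ≡ 12 = α_2. Error position i = 2.
  Consistency check: S_2/S_1 = 11·7 = 77 ≡ 12 = α_err ✓ (single-error assumption holds).
Step 4: error magnitude e = S_0/v_2 = S_0·∏_{j≠2}(α_2 − α_j) = 11·6 = 66 ≡ 1 (mod 13).
Step 5: correct position 2: c_2 = r_2 − e = 0 − 1 ≡ 12 (mod 13). Hence c = [2, 12, 3, 10, 0].
  Check: interpolating c through the α_i gives m(x) = 5 + 6·x (degree < 2) with m(α_i) = c_i for every i, so c is indeed a codeword.


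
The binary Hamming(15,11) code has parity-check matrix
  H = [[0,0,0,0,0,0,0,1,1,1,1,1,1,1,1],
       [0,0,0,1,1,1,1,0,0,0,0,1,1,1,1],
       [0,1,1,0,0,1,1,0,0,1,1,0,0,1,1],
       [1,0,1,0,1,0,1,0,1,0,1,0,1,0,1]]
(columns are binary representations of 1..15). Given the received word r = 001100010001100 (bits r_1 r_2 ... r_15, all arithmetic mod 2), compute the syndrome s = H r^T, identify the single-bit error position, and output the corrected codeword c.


s = (1, 1, 1, 0)^T, error position = 14, corrected codeword c = 001100010001110

Compute s = H r^T mod 2 one row at a time:
  s_1 = 1 + 0 + 0 + 0 + 1 + 1 + 0 + 0 = 3 ≡ 1 (mod 2).
  s_2 = 1 + 0 + 0 + 0 + 1 + 1 + 0 + 0 = 3 ≡ 1 (mod 2).
  s_3 = 0 + 1 + 0 + 0 + 0 + 0 + 0 + 0 = 1 ≡ 1 (mod 2).
  s_4 = 0 + 1 + 0 + 0 + 0 + 0 + 1 + 0 = 2 ≡ 0 (mod 2).
s = (1, 1, 1, 0)^T — this equals column 14 of H (binary 1110), so error is at position 14.
Correct: flip bit 14 of r = 001100010001100 to get c = 001100010001110.


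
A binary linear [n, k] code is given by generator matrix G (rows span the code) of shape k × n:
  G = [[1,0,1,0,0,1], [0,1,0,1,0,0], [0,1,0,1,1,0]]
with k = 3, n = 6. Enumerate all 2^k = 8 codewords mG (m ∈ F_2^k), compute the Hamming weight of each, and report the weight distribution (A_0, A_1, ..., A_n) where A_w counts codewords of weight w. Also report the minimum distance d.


Weight distribution: A_0 = 1, A_1 = 1, A_2 = 1, A_3 = 2, A_4 = 1, A_5 = 1, A_6 = 1. Minimum distance d = 1.

Enumerate all 2^3 = 8 messages m ∈ F_2^3.
For each, compute codeword c = mG in F_2^6, then tally its weight.
  m = 000 → c = 000000, weight = 0.
  m = 100 → c = 101001, weight = 3.
  m = 010 → c = 010100, weight = 2.
  m = 110 → c = 111101, weight = 5.
  m = 001 → c = 010110, weight = 3.
  m = 101 → c = 111111, weight = 6.
  m = 011 → c = 000010, weight = 1.
  m = 111 → c = 101011, weight = 4.
Tally weights:
  weight 0: 1 codewords.
  weight 1: 1 codewords.
  weight 2: 1 codewords.
  weight 3: 2 codewords.
  weight 4: 1 codewords.
  weight 5: 1 codewords.
  weight 6: 1 codewords.
Minimum distance d = smallest w > 0 with A_w > 0 = 1.
Sanity: Σ A_w = 8 = 2^3 = 8 ✓.


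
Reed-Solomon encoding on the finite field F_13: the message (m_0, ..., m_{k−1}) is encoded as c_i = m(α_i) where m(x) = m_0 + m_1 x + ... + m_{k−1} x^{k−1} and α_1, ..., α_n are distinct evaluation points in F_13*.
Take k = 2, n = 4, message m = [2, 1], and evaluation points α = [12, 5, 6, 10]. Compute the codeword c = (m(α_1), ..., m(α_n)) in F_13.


c = [1, 7, 8, 12]

Message polynomial: m(x) = 2 + 1·x (mod 13).
For each evaluation point α_i, compute m(α_i) mod 13:
  α_1 = 12: Horner steps 1 → 1, so m(12) = 1.
  α_2 = 5: Horner steps 1 → 7, so m(5) = 7.
  α_3 = 6: Horner steps 1 → 8, so m(6) = 8.
  α_4 = 10: Horner steps 1 → 12, so m(10) = 12.
Codeword c = [1, 7, 8, 12] ∈ F_13^4.


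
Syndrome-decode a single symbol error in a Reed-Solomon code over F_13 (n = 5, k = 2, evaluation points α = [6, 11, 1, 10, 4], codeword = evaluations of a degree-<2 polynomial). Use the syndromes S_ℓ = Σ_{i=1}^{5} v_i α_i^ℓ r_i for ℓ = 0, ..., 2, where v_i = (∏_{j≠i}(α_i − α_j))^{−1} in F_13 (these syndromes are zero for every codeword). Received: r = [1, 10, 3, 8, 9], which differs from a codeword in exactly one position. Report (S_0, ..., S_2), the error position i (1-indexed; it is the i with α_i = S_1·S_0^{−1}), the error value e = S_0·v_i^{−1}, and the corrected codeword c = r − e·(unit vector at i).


S = (8, 9, 2), error at position 1, error magnitude e = 1, c = [0, 10, 3, 8, 9].

Step 1: column multipliers v_i = (∏_{j≠i}(α_i − α_j))^{−1} mod 13.
  i = 1 (α = 6): (6−11)(6−1)(6−10)(6−4) = (−5)·5·(−4)·2 = 200 ≡ 5, so v_1 = 5^{−1} = 8 (mod 13).
  i = 2 (α = 11): (11−6)(11−1)(11−10)(11−4) = 5·10·1·7 = 350 ≡ 12, so v_2 = 12^{−1} = 12 (mod 13).
  i = 3 (α = 1): (1−6)(1−11)(1−10)(1−4) = (−5)·(−10)·(−9)·(−3) = 1350 ≡ 11, so v_3 = 11^{−1} = 6 (mod 13).
  i = 4 (α = 10): (10−6)(10−11)(10−1)(10−4) = 4·(−1)·9·6 = −216 ≡ 5, so v_4 = 5^{−1} = 8 (mod 13).
  i = 5 (α = 4): (4−6)(4−11)(4−1)(4−10) = (−2)·(−7)·3·(−6) = −252 ≡ 8, so v_5 = 8^{−1} = 5 (mod 13).
  v = [8, 12, 6, 8, 5].
Step 2: syndromes of r = [1, 10, 3, 8, 9] (all sums mod 13).
  S_0 = Σ v_i r_i = 8·1 + 12·10 + 6·3 + 8·8 + 5·9 = 255 ≡ 8.
  S_1 = Σ v_i α_i r_i = 8·6·1 + 12·11·10 + 6·1·3 + 8·10·8 + 5·4·9 = 2206 ≡ 9.
  α_i^2 mod 13 = [10, 4, 1, 9, 3].
  S_2 = Σ v_i α_i^2 r_i = 8·10·1 + 12·4·10 + 6·1·3 + 8·9·8 + 5·3·9 = 1289 ≡ 2.
  S = (8, 9, 2) ≠ 0, so r is not a codeword (an error is present).
Step 3: locate the error. For a single error e at position i, S_ℓ = v_i·e·α_i^ℓ, so α_err = S_1/S_0.
  S_0^{−1} = 8^{−1} = 5 (mod 13), so α_err = 9·5 = 45 ≡ 6 = α_1. Error position i = 1.
  Consistency check: S_2/S_1 = 2·3 = 6 ≡ 6 = α_err ✓ (single-error assumption holds).
Step 4: error magnitude e = S_0/v_1 = S_0·∏_{j≠1}(α_1 − α_j) = 8·5 = 40 ≡ 1 (mod 13).
Step 5: correct position 1: c_1 = r_1 − e = 1 − 1 ≡ 0 (mod 13). Hence c = [0, 10, 3, 8, 9].
  Check: interpolating c through the α_i gives m(x) = 1 + 2·x (degree < 2) with m(α_i) = c_i for every i, so c is indeed a codeword.


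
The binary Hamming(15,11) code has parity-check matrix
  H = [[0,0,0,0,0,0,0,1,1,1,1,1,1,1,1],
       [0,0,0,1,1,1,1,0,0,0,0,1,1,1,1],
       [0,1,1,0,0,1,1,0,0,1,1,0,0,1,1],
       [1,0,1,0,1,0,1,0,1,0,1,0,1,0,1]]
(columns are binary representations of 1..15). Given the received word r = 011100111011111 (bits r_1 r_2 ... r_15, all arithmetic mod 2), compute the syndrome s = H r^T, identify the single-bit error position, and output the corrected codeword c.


s = (1, 0, 0, 0)^T, error position = 8, corrected codeword c = 011100101011111

Compute s = H r^T mod 2 one row at a time:
  s_1 = 1 + 1 + 0 + 1 + 1 + 1 + 1 + 1 = 7 ≡ 1 (mod 2).
  s_2 = 1 + 0 + 0 + 1 + 1 + 1 + 1 + 1 = 6 ≡ 0 (mod 2).
  s_3 = 1 + 1 + 0 + 1 + 0 + 1 + 1 + 1 = 6 ≡ 0 (mod 2).
  s_4 = 0 + 1 + 0 + 1 + 1 + 1 + 1 + 1 = 6 ≡ 0 (mod 2).
s = (1, 0, 0, 0)^T — this equals column 8 of H (binary 1000), so error is at position 8.
Correct: flip bit 8 of r = 011100111011111 to get c = 011100101011111.


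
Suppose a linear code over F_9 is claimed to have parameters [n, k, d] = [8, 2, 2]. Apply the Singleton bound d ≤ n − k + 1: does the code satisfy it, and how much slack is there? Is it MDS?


Singleton RHS = n − k + 1 = 7, slack = 5, bound satisfied, not MDS.

Singleton bound: d ≤ n − k + 1.
Here n = 8, k = 2, so n − k + 1 = 7.
Given d = 2, check d ≤ 7: YES.
Slack = (n − k + 1) − d = 5.
The code is NOT MDS (slack = 5 > 0).
Description: the claimed parameters are [8, 2, 2]_9; such a code would be non-MDS.


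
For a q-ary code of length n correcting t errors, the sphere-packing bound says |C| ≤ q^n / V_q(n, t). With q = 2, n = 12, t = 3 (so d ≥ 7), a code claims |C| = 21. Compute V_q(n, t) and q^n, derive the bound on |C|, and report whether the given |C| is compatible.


V_q(n, t) = 299, q^n = 4096, Hamming bound = 13, |C| = 21 > bound (violated).

Step 1: Compute V_q(n, t) = Σ_{j=0}^3 C(n, j) (q−1)^j.
  j = 0: C(12,0)·(1)^0 = 1·1 = 1.
  j = 1: C(12,1)·(1)^1 = 12·1 = 12.
  j = 2: C(12,2)·(1)^2 = 66·1 = 66.
  j = 3: C(12,3)·(1)^3 = 220·1 = 220.
  V_q(n, t) = 1 + 12 + 66 + 220 = 299.
Step 2: q^n = 2^12 = 4096.
Step 3: Hamming bound ⌊q^n / V_q(n,t)⌋ = ⌊4096/299⌋ = 13.
Step 4: Compare |C| = 21 to 13: violated.
The claimed |C| lies above the Hamming bound, so no 2-ary code of length 12 with d ≥ 7 can have 21 codewords.


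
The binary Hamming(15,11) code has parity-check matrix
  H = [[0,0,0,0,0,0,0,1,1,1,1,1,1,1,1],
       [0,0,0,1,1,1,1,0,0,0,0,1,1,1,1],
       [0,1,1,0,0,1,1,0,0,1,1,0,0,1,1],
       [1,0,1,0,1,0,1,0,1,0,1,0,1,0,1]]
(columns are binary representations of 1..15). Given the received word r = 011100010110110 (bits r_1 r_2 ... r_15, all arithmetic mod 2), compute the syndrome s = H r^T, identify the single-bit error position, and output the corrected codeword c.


s = (1, 1, 1, 1)^T, error position = 15, corrected codeword c = 011100010110111

Compute s = H r^T mod 2 one row at a time:
  s_1 = 1 + 0 + 1 + 1 + 0 + 1 + 1 + 0 = 5 ≡ 1 (mod 2).
  s_2 = 1 + 0 + 0 + 0 + 0 + 1 + 1 + 0 = 3 ≡ 1 (mod 2).
  s_3 = 1 + 1 + 0 + 0 + 1 + 1 + 1 + 0 = 5 ≡ 1 (mod 2).
  s_4 = 0 + 1 + 0 + 0 + 0 + 1 + 1 + 0 = 3 ≡ 1 (mod 2).
s = (1, 1, 1, 1)^T — this equals column 15 of H (binary 1111), so error is at position 15.
Correct: flip bit 15 of r = 011100010110110 to get c = 011100010110111.


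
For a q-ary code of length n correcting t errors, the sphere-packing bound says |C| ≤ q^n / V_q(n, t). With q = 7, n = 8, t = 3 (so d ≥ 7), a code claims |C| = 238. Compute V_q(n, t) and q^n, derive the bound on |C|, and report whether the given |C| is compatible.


V_q(n, t) = 13153, q^n = 5764801, Hamming bound = 438, |C| = 238 ≤ bound (satisfied).

Step 1: Compute V_q(n, t) = Σ_{j=0}^3 C(n, j) (q−1)^j.
  j = 0: C(8,0)·(6)^0 = 1·1 = 1.
  j = 1: C(8,1)·(6)^1 = 8·6 = 48.
  j = 2: C(8,2)·(6)^2 = 28·36 = 1008.
  j = 3: C(8,3)·(6)^3 = 56·216 = 12096.
  V_q(n, t) = 1 + 48 + 1008 + 12096 = 13153.
Step 2: q^n = 7^8 = 5764801.
Step 3: Hamming bound ⌊q^n / V_q(n,t)⌋ = ⌊5764801/13153⌋ = 438.
Step 4: Compare |C| = 238 to 438: satisfied.
The claimed |C| lies below the Hamming bound.


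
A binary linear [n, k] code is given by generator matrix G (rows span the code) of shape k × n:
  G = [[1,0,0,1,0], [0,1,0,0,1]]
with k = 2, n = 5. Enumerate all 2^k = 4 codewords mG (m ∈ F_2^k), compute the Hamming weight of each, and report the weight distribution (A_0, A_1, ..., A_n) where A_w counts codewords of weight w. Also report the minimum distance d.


Weight distribution: A_0 = 1, A_2 = 2, A_4 = 1. Minimum distance d = 2.

Enumerate all 2^2 = 4 messages m ∈ F_2^2.
For each, compute codeword c = mG in F_2^5, then tally its weight.
  m = 00 → c = 00000, weight = 0.
  m = 10 → c = 10010, weight = 2.
  m = 01 → c = 01001, weight = 2.
  m = 11 → c = 11011, weight = 4.
Tally weights:
  weight 0: 1 codewords.
  weight 2: 2 codewords.
  weight 4: 1 codewords.
Minimum distance d = smallest w > 0 with A_w > 0 = 2.
Sanity: Σ A_w = 4 = 2^2 = 4 ✓.


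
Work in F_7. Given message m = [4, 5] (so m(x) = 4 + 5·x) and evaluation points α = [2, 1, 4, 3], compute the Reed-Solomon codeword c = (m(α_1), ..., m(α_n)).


c = [0, 2, 3, 5]

Message polynomial: m(x) = 4 + 5·x (mod 7).
For each evaluation point α_i, compute m(α_i) mod 7:
  α_1 = 2: Horner steps 5 → 0, so m(2) = 0.
  α_2 = 1: Horner steps 5 → 2, so m(1) = 2.
  α_3 = 4: Horner steps 5 → 3, so m(4) = 3.
  α_4 = 3: Horner steps 5 → 5, so m(3) = 5.
Codeword c = [0, 2, 3, 5] ∈ F_7^4.


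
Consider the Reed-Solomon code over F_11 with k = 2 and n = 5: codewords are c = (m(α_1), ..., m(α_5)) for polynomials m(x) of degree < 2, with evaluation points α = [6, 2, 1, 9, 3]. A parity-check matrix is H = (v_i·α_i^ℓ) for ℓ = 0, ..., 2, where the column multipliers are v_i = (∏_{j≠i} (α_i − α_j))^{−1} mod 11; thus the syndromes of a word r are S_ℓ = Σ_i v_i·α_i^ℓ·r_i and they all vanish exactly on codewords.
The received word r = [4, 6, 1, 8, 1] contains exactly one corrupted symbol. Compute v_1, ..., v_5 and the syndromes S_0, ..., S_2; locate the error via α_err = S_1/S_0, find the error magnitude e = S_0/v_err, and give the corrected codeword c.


S = (4, 1, 3), error at position 5, error magnitude e = 1, c = [4, 6, 1, 8, 0].

Step 1: column multipliers v_i = (∏_{j≠i}(α_i − α_j))^{−1} mod 11.
  i = 1 (α = 6): (6−2)(6−1)(6−9)(6−3) = 4·5·(−3)·3 = −180 ≡ 7, so v_1 = 7^{−1} = 8 (mod 11).
  i = 2 (α = 2): (2−6)(2−1)(2−9)(2−3) = (−4)·1·(−7)·(−1) = −28 ≡ 5, so v_2 = 5^{−1} = 9 (mod 11).
  i = 3 (α = 1): (1−6)(1−2)(1−9)(1−3) = (−5)·(−1)·(−8)·(−2) = 80 ≡ 3, so v_3 = 3^{−1} = 4 (mod 11).
  i = 4 (α = 9): (9−6)(9−2)(9−1)(9−3) = 3·7·8·6 = 1008 ≡ 7, so v_4 = 7^{−1} = 8 (mod 11).
  i = 5 (α = 3): (3−6)(3−2)(3−1)(3−9) = (−3)·1·2·(−6) = 36 ≡ 3, so v_5 = 3^{−1} = 4 (mod 11).
  v = [8, 9, 4, 8, 4].
Step 2: syndromes of r = [4, 6, 1, 8, 1] (all sums mod 11).
  S_0 = Σ v_i r_i = 8·4 + 9·6 + 4·1 + 8·8 + 4·1 = 158 ≡ 4.
  S_1 = Σ v_i α_i r_i = 8·6·4 + 9·2·6 + 4·1·1 + 8·9·8 + 4·3·1 = 892 ≡ 1.
  α_i^2 mod 11 = [3, 4, 1, 4, 9].
  S_2 = Σ v_i α_i^2 r_i = 8·3·4 + 9·4·6 + 4·1·1 + 8·4·8 + 4·9·1 = 608 ≡ 3.
  S = (4, 1, 3) ≠ 0, so r is not a codeword (an error is present).
Step 3: locate the error. For a single error e at position i, S_ℓ = v_i·e·α_i^ℓ, so α_err = S_1/S_0.
  S_0^{−1} = 4^{−1} = 3 (mod 11), so α_err = 1·3 = 3 ≡ 3 = α_5. Error position i = 5.
  Consistency check: S_2/S_1 = 3·1 = 3 ≡ 3 = α_err ✓ (single-error assumption holds).
Step 4: error magnitude e = S_0/v_5 = S_0·∏_{j≠5}(α_5 − α_j) = 4·3 = 12 ≡ 1 (mod 11).
Step 5: correct position 5: c_5 = r_5 − e = 1 − 1 ≡ 0 (mod 11). Hence c = [4, 6, 1, 8, 0].
  Check: interpolating c through the α_i gives m(x) = 7 + 5·x (degree < 2) with m(α_i) = c_i for every i, so c is indeed a codeword.


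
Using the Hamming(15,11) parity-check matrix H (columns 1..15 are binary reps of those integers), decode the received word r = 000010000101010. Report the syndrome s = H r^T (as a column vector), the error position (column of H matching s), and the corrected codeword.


s = (1, 1, 0, 1)^T, error position = 13, corrected codeword c = 000010000101110

Compute s = H r^T mod 2 one row at a time:
  s_1 = 0 + 0 + 1 + 0 + 1 + 0 + 1 + 0 = 3 ≡ 1 (mod 2).
  s_2 = 0 + 1 + 0 + 0 + 1 + 0 + 1 + 0 = 3 ≡ 1 (mod 2).
  s_3 = 0 + 0 + 0 + 0 + 1 + 0 + 1 + 0 = 2 ≡ 0 (mod 2).
  s_4 = 0 + 0 + 1 + 0 + 0 + 0 + 0 + 0 = 1 ≡ 1 (mod 2).
s = (1, 1, 0, 1)^T — this equals column 13 of H (binary 1101), so error is at position 13.
Correct: flip bit 13 of r = 000010000101010 to get c = 000010000101110.


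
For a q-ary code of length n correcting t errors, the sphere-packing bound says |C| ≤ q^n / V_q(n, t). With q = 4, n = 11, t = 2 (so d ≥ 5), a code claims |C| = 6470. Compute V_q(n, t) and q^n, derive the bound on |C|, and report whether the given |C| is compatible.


V_q(n, t) = 529, q^n = 4194304, Hamming bound = 7928, |C| = 6470 ≤ bound (satisfied).

Step 1: Compute V_q(n, t) = Σ_{j=0}^2 C(n, j) (q−1)^j.
  j = 0: C(11,0)·(3)^0 = 1·1 = 1.
  j = 1: C(11,1)·(3)^1 = 11·3 = 33.
  j = 2: C(11,2)·(3)^2 = 55·9 = 495.
  V_q(n, t) = 1 + 33 + 495 = 529.
Step 2: q^n = 4^11 = 4194304.
Step 3: Hamming bound ⌊q^n / V_q(n,t)⌋ = ⌊4194304/529⌋ = 7928.
Step 4: Compare |C| = 6470 to 7928: satisfied.
The claimed |C| lies below the Hamming bound.


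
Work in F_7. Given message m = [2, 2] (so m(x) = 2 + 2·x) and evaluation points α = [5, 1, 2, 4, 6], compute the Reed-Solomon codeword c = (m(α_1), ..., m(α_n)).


c = [5, 4, 6, 3, 0]

Message polynomial: m(x) = 2 + 2·x (mod 7).
For each evaluation point α_i, compute m(α_i) mod 7:
  α_1 = 5: Horner steps 2 → 5, so m(5) = 5.
  α_2 = 1: Horner steps 2 → 4, so m(1) = 4.
  α_3 = 2: Horner steps 2 → 6, so m(2) = 6.
  α_4 = 4: Horner steps 2 → 3, so m(4) = 3.
  α_5 = 6: Horner steps 2 → 0, so m(6) = 0.
Codeword c = [5, 4, 6, 3, 0] ∈ F_7^5.


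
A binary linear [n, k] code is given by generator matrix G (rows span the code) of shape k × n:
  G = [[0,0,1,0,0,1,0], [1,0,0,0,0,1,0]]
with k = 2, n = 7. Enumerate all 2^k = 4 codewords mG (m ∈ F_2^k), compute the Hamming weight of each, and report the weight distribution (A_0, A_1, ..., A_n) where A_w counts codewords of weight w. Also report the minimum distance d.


Weight distribution: A_0 = 1, A_2 = 3. Minimum distance d = 2.

Enumerate all 2^2 = 4 messages m ∈ F_2^2.
For each, compute codeword c = mG in F_2^7, then tally its weight.
  m = 00 → c = 0000000, weight = 0.
  m = 10 → c = 0010010, weight = 2.
  m = 01 → c = 1000010, weight = 2.
  m = 11 → c = 1010000, weight = 2.
Tally weights:
  weight 0: 1 codewords.
  weight 2: 3 codewords.
Minimum distance d = smallest w > 0 with A_w > 0 = 2.
Sanity: Σ A_w = 4 = 2^2 = 4 ✓.


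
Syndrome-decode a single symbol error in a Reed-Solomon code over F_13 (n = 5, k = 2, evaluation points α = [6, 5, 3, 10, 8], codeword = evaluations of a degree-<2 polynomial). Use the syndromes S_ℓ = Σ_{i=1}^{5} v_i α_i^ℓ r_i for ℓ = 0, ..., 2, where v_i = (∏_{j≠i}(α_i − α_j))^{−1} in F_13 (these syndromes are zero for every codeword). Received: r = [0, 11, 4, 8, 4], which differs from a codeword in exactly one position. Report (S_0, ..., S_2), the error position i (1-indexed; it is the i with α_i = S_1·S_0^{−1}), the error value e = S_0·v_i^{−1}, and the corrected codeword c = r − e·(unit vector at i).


S = (5, 2, 6), error at position 3, error magnitude e = 10, c = [0, 11, 7, 8, 4].

Step 1: column multipliers v_i = (∏_{j≠i}(α_i − α_j))^{−1} mod 13.
  i = 1 (α = 6): (6−5)(6−3)(6−10)(6−8) = 1·3·(−4)·(−2) = 24 ≡ 11, so v_1 = 11^{−1} = 6 (mod 13).
  i = 2 (α = 5): (5−6)(5−3)(5−10)(5−8) = (−1)·2·(−5)·(−3) = −30 ≡ 9, so v_2 = 9^{−1} = 3 (mod 13).
  i = 3 (α = 3): (3−6)(3−5)(3−10)(3−8) = (−3)·(−2)·(−7)·(−5) = 210 ≡ 2, so v_3 = 2^{−1} = 7 (mod 13).
  i = 4 (α = 10): (10−6)(10−5)(10−3)(10−8) = 4·5·7·2 = 280 ≡ 7, so v_4 = 7^{−1} = 2 (mod 13).
  i = 5 (α = 8): (8−6)(8−5)(8−3)(8−10) = 2·3·5·(−2) = −60 ≡ 5, so v_5 = 5^{−1} = 8 (mod 13).
  v = [6, 3, 7, 2, 8].
Step 2: syndromes of r = [0, 11, 4, 8, 4] (all sums mod 13).
  S_0 = Σ v_i r_i = 6·0 + 3·11 + 7·4 + 2·8 + 8·4 = 109 ≡ 5.
  S_1 = Σ v_i α_i r_i = 6·6·0 + 3·5·11 + 7·3·4 + 2·10·8 + 8·8·4 = 665 ≡ 2.
  α_i^2 mod 13 = [10, 12, 9, 9, 12].
  S_2 = Σ v_i α_i^2 r_i = 6·10·0 + 3·12·11 + 7·9·4 + 2·9·8 + 8·12·4 = 1176 ≡ 6.
  S = (5, 2, 6) ≠ 0, so r is not a codeword (an error is present).
Step 3: locate the error. For a single error e at position i, S_ℓ = v_i·e·α_i^ℓ, so α_err = S_1/S_0.
  S_0^{−1} = 5^{−1} = 8 (mod 13), so α_err = 2·8 = 16 ≡ 3 = α_3. Error position i = 3.
  Consistency check: S_2/S_1 = 6·7 = 42 ≡ 3 = α_err ✓ (single-error assumption holds).
Step 4: error magnitude e = S_0/v_3 = S_0·∏_{j≠3}(α_3 − α_j) = 5·2 = 10 ≡ 10 (mod 13).
Step 5: correct position 3: c_3 = r_3 − e = 4 − 10 ≡ 7 (mod 13). Hence c = [0, 11, 7, 8, 4].
  Check: interpolating c through the α_i gives m(x) = 1 + 2·x (degree < 2) with m(α_i) = c_i for every i, so c is indeed a codeword.


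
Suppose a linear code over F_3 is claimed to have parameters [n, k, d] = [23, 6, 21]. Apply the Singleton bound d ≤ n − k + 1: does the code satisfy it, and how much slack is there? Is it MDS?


Singleton RHS = n − k + 1 = 18, slack = -3, bound violated (no such code; not MDS).

Singleton bound: d ≤ n − k + 1.
Here n = 23, k = 6, so n − k + 1 = 18.
Given d = 21, check d ≤ 18: NO.
Slack = (n − k + 1) − d = -3.
The slack is negative: d = 21 exceeds n − k + 1 = 18 by 3, so the Singleton bound is violated and no linear [23, 6, 21]_3 code can exist. In particular it is not MDS (MDS requires d = n − k + 1 exactly).
Description: the claimed parameters are [23, 6, 21]_3; such a code would be impossible (violates the Singleton bound).


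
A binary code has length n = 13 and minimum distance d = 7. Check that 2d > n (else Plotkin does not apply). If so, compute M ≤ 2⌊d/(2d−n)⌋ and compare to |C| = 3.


Plotkin bound M ≤ 14; given |C| = 3 ≤ bound (satisfied).

Check applicability: 2d = 14, n = 13.
2d − n = 1 > 0, so Plotkin applies.
Compute d/(2d−n) = 7/1 ≈ 7.0000.
⌊d/(2d−n)⌋ = 7.
Plotkin bound: M ≤ 2·7 = 14.
Given |C| = 3, check: satisfied.
This |C| is below the Plotkin bound.


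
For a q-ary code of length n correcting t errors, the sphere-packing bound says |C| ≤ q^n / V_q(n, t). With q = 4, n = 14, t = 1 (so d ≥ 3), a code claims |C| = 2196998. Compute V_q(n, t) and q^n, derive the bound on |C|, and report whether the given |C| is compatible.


V_q(n, t) = 43, q^n = 268435456, Hamming bound = 6242685, |C| = 2196998 ≤ bound (satisfied).

Step 1: Compute V_q(n, t) = Σ_{j=0}^1 C(n, j) (q−1)^j.
  j = 0: C(14,0)·(3)^0 = 1·1 = 1.
  j = 1: C(14,1)·(3)^1 = 14·3 = 42.
  V_q(n, t) = 1 + 42 = 43.
Step 2: q^n = 4^14 = 268435456.
Step 3: Hamming bound ⌊q^n / V_q(n,t)⌋ = ⌊268435456/43⌋ = 6242685.
Step 4: Compare |C| = 2196998 to 6242685: satisfied.
The claimed |C| lies below the Hamming bound.


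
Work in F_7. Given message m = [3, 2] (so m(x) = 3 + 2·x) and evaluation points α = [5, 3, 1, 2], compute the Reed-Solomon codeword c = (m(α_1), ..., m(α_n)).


c = [6, 2, 5, 0]

Message polynomial: m(x) = 3 + 2·x (mod 7).
For each evaluation point α_i, compute m(α_i) mod 7:
  α_1 = 5: Horner steps 2 → 6, so m(5) = 6.
  α_2 = 3: Horner steps 2 → 2, so m(3) = 2.
  α_3 = 1: Horner steps 2 → 5, so m(1) = 5.
  α_4 = 2: Horner steps 2 → 0, so m(2) = 0.
Codeword c = [6, 2, 5, 0] ∈ F_7^4.


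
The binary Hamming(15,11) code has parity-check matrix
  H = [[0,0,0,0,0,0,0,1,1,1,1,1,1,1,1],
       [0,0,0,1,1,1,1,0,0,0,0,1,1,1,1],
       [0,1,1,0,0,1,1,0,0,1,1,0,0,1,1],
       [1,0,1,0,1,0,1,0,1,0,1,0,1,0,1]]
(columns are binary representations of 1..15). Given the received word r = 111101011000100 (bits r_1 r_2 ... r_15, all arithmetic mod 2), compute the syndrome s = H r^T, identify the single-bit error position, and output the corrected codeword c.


s = (1, 1, 1, 0)^T, error position = 14, corrected codeword c = 111101011000110

Compute s = H r^T mod 2 one row at a time:
  s_1 = 1 + 1 + 0 + 0 + 0 + 1 + 0 + 0 = 3 ≡ 1 (mod 2).
  s_2 = 1 + 0 + 1 + 0 + 0 + 1 + 0 + 0 = 3 ≡ 1 (mod 2).
  s_3 = 1 + 1 + 1 + 0 + 0 + 0 + 0 + 0 = 3 ≡ 1 (mod 2).
  s_4 = 1 + 1 + 0 + 0 + 1 + 0 + 1 + 0 = 4 ≡ 0 (mod 2).
s = (1, 1, 1, 0)^T — this equals column 14 of H (binary 1110), so error is at position 14.
Correct: flip bit 14 of r = 111101011000100 to get c = 111101011000110.


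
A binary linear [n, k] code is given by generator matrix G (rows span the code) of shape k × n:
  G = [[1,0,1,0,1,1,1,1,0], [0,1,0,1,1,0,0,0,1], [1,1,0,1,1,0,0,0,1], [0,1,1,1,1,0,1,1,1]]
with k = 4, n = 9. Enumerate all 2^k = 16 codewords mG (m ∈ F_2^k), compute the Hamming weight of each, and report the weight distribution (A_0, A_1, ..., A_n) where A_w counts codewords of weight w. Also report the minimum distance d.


Weight distribution: A_0 = 1, A_1 = 1, A_2 = 1, A_3 = 2, A_4 = 3, A_5 = 3, A_6 = 1, A_7 = 2, A_8 = 2. Minimum distance d = 1.

Enumerate all 2^4 = 16 messages m ∈ F_2^4.
For each, compute codeword c = mG in F_2^9, then tally its weight.
  m = 0000 → c = 000000000, weight = 0.
  m = 1000 → c = 101011110, weight = 6.
  m = 0100 → c = 010110001, weight = 4.
  m = 1100 → c = 111101111, weight = 8.
  m = 0010 → c = 110110001, weight = 5.
  m = 1010 → c = 011101111, weight = 7.
  m = 0110 → c = 100000000, weight = 1.
  m = 1110 → c = 001011110, weight = 5.
  m = 0001 → c = 011110111, weight = 7.
  m = 1001 → c = 110101001, weight = 5.
  m = 0101 → c = 001000110, weight = 3.
  m = 1101 → c = 100011000, weight = 3.
  m = 0011 → c = 101000110, weight = 4.
  m = 1011 → c = 000011000, weight = 2.
  m = 0111 → c = 111110111, weight = 8.
  m = 1111 → c = 010101001, weight = 4.
Tally weights:
  weight 0: 1 codewords.
  weight 1: 1 codewords.
  weight 2: 1 codewords.
  weight 3: 2 codewords.
  weight 4: 3 codewords.
  weight 5: 3 codewords.
  weight 6: 1 codewords.
  weight 7: 2 codewords.
  weight 8: 2 codewords.
Minimum distance d = smallest w > 0 with A_w > 0 = 1.
Sanity: Σ A_w = 16 = 2^4 = 16 ✓.


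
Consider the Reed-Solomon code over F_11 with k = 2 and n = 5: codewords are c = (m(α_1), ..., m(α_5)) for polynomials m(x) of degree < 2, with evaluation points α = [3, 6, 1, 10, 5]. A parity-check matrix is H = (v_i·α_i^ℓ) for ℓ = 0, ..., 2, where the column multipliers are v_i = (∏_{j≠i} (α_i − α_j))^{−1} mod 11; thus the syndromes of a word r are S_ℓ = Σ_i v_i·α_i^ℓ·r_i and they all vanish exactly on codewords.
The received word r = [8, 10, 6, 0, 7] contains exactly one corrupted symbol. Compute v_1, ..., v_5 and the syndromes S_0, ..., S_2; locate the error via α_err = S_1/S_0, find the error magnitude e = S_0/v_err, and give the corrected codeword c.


S = (10, 8, 2), error at position 1, error magnitude e = 7, c = [1, 10, 6, 0, 7].

Step 1: column multipliers v_i = (∏_{j≠i}(α_i − α_j))^{−1} mod 11.
  i = 1 (α = 3): (3−6)(3−1)(3−10)(3−5) = (−3)·2·(−7)·(−2) = −84 ≡ 4, so v_1 = 4^{−1} = 3 (mod 11).
  i = 2 (α = 6): (6−3)(6−1)(6−10)(6−5) = 3·5·(−4)·1 = −60 ≡ 6, so v_2 = 6^{−1} = 2 (mod 11).
  i = 3 (α = 1): (1−3)(1−6)(1−10)(1−5) = (−2)·(−5)·(−9)·(−4) = 360 ≡ 8, so v_3 = 8^{−1} = 7 (mod 11).
  i = 4 (α = 10): (10−3)(10−6)(10−1)(10−5) = 7·4·9·5 = 1260 ≡ 6, so v_4 = 6^{−1} = 2 (mod 11).
  i = 5 (α = 5): (5−3)(5−6)(5−1)(5−10) = 2·(−1)·4·(−5) = 40 ≡ 7, so v_5 = 7^{−1} = 8 (mod 11).
  v = [3, 2, 7, 2, 8].
Step 2: syndromes of r = [8, 10, 6, 0, 7] (all sums mod 11).
  S_0 = Σ v_i r_i = 3·8 + 2·10 + 7·6 + 2·0 + 8·7 = 142 ≡ 10.
  S_1 = Σ v_i α_i r_i = 3·3·8 + 2·6·10 + 7·1·6 + 2·10·0 + 8·5·7 = 514 ≡ 8.
  α_i^2 mod 11 = [9, 3, 1, 1, 3].
  S_2 = Σ v_i α_i^2 r_i = 3·9·8 + 2·3·10 + 7·1·6 + 2·1·0 + 8·3·7 = 486 ≡ 2.
  S = (10, 8, 2) ≠ 0, so r is not a codeword (an error is present).
Step 3: locate the error. For a single error e at position i, S_ℓ = v_i·e·α_i^ℓ, so α_err = S_1/S_0.
  S_0^{−1} = 10^{−1} = 10 (mod 11), so α_err = 8·10 = 80 ≡ 3 = α_1. Error position i = 1.
  Consistency check: S_2/S_1 = 2·7 = 14 ≡ 3 = α_err ✓ (single-error assumption holds).
Step 4: error magnitude e = S_0/v_1 = S_0·∏_{j≠1}(α_1 − α_j) = 10·4 = 40 ≡ 7 (mod 11).
Step 5: correct position 1: c_1 = r_1 − e = 8 − 7 ≡ 1 (mod 11). Hence c = [1, 10, 6, 0, 7].
  Check: interpolating c through the α_i gives m(x) = 3 + 3·x (degree < 2) with m(α_i) = c_i for every i, so c is indeed a codeword.


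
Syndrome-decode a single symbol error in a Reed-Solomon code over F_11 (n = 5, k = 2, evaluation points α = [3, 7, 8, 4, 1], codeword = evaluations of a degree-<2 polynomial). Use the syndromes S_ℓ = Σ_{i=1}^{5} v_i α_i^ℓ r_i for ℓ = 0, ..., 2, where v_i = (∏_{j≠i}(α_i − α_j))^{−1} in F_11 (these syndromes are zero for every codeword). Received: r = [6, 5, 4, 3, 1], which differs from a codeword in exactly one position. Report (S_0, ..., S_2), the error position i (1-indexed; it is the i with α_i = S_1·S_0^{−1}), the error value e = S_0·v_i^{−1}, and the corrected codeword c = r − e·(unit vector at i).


S = (3, 2, 5), error at position 3, error magnitude e = 2, c = [6, 5, 2, 3, 1].

Step 1: column multipliers v_i = (∏_{j≠i}(α_i − α_j))^{−1} mod 11.
  i = 1 (α = 3): (3−7)(3−8)(3−4)(3−1) = (−4)·(−5)·(−1)·2 = −40 ≡ 4, so v_1 = 4^{−1} = 3 (mod 11).
  i = 2 (α = 7): (7−3)(7−8)(7−4)(7−1) = 4·(−1)·3·6 = −72 ≡ 5, so v_2 = 5^{−1} = 9 (mod 11).
  i = 3 (α = 8): (8−3)(8−7)(8−4)(8−1) = 5·1·4·7 = 140 ≡ 8, so v_3 = 8^{−1} = 7 (mod 11).
  i = 4 (α = 4): (4−3)(4−7)(4−8)(4−1) = 1·(−3)·(−4)·3 = 36 ≡ 3, so v_4 = 3^{−1} = 4 (mod 11).
  i = 5 (α = 1): (1−3)(1−7)(1−8)(1−4) = (−2)·(−6)·(−7)·(−3) = 252 ≡ 10, so v_5 = 10^{−1} = 10 (mod 11).
  v = [3, 9, 7, 4, 10].
Step 2: syndromes of r = [6, 5, 4, 3, 1] (all sums mod 11).
  S_0 = Σ v_i r_i = 3·6 + 9·5 + 7·4 + 4·3 + 10·1 = 113 ≡ 3.
  S_1 = Σ v_i α_i r_i = 3·3·6 + 9·7·5 + 7·8·4 + 4·4·3 + 10·1·1 = 651 ≡ 2.
  α_i^2 mod 11 = [9, 5, 9, 5, 1].
  S_2 = Σ v_i α_i^2 r_i = 3·9·6 + 9·5·5 + 7·9·4 + 4·5·3 + 10·1·1 = 709 ≡ 5.
  S = (3, 2, 5) ≠ 0, so r is not a codeword (an error is present).
Step 3: locate the error. For a single error e at position i, S_ℓ = v_i·e·α_i^ℓ, so α_err = S_1/S_0.
  S_0^{−1} = 3^{−1} = 4 (mod 11), so α_err = 2·4 = 8 ≡ 8 = α_3. Error position i = 3.
  Consistency check: S_2/S_1 = 5·6 = 30 ≡ 8 = α_err ✓ (single-error assumption holds).
Step 4: error magnitude e = S_0/v_3 = S_0·∏_{j≠3}(α_3 − α_j) = 3·8 = 24 ≡ 2 (mod 11).
Step 5: correct position 3: c_3 = r_3 − e = 4 − 2 ≡ 2 (mod 11). Hence c = [6, 5, 2, 3, 1].
  Check: interpolating c through the α_i gives m(x) = 4 + 8·x (degree < 2) with m(α_i) = c_i for every i, so c is indeed a codeword.
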